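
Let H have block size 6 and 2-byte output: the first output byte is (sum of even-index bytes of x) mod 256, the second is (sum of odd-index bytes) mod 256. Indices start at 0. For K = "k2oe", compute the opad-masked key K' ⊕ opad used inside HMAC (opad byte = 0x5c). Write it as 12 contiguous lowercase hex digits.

Key "k2oe" = 6b 32 6f 65 is 4 bytes ≤ B = 6; zero-pad to 6 bytes: K' = 6b 32 6f 65 00 00.
XOR each byte with 0x5c: 6b⊕5c=37, 32⊕5c=6e, 6f⊕5c=33, 65⊕5c=39, 00⊕5c=5c, 00⊕5c=5c.

376e33395c5c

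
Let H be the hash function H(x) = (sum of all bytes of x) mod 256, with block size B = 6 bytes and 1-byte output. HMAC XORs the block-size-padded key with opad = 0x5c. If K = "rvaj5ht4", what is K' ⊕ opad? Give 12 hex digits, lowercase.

a45c5c5c5c5c

Key "rvaj5ht4" = 72 76 61 6a 35 68 74 34 is 8 bytes > B = 6, so hash it first: H(key) = f8, then zero-pad to 6 bytes: K' = f8 00 00 00 00 00.
XOR each byte with 0x5c: f8⊕5c=a4, 00⊕5c=5c, 00⊕5c=5c, 00⊕5c=5c, 00⊕5c=5c, 00⊕5c=5c.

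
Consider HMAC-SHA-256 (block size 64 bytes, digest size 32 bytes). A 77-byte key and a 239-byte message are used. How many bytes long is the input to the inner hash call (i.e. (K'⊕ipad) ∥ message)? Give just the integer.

Key is 77 > 64 bytes, so it is hashed to 32 bytes then zero-padded to 64: |K'| = 64.
Inner input = (K'⊕ipad) ∥ m → 64 + 239 = 303 bytes.

303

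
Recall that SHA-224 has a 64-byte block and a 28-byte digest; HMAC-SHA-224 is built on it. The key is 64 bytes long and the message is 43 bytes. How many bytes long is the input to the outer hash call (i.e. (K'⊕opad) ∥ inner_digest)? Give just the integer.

92

Key is 64 ≤ 64 bytes, zero-padded: |K'| = 64.
Outer input = (K'⊕opad) ∥ H(inner) → 64 + 28 = 92 bytes.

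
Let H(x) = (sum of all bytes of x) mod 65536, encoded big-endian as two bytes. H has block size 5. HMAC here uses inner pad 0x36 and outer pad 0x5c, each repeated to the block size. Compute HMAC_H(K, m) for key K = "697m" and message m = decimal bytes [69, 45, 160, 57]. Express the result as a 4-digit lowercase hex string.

02b4

Key "697m" = 36 39 37 6d is 4 bytes ≤ B = 5; zero-pad to 5 bytes: K' = 36 39 37 6d 00.
K' ⊕ ipad = 00 0f 01 5b 36.  K' ⊕ opad = 6a 65 6b 31 5c.
Inner input = (K'⊕ipad) ∥ m = 00 0f 01 5b 36 ∥ 45 2d a0 39.
Inner hash: sum = 0+15+1+91+54+69+45+160+57 = 492 → 01 ec.
Outer input = (K'⊕opad) ∥ inner = 6a 65 6b 31 5c ∥ 01 ec.
Outer hash (tag): sum = 106+101+107+49+92+1+236 = 692 → 02 b4.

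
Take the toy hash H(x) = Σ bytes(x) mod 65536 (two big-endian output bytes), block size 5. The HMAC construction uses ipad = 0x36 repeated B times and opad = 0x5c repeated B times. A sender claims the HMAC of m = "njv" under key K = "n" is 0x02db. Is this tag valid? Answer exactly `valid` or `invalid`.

Key "n" = 6e is 1 byte ≤ B = 5; zero-pad to 5 bytes: K' = 6e 00 00 00 00.
K' ⊕ ipad = 58 36 36 36 36; K' ⊕ opad = 32 5c 5c 5c 5c.
Inner hash: sum = 88+54+54+54+54+110+106+118 = 638 → 02 7e.
Outer hash (recomputed tag): sum = 50+92+92+92+92+2+126 = 546 → 02 22.
Recomputed tag = 0222; claimed = 02db → mismatch.

invalid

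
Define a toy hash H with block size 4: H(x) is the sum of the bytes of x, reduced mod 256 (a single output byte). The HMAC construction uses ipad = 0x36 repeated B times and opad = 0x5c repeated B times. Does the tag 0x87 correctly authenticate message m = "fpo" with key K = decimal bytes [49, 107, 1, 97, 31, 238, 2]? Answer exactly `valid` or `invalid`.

valid

Key decimal bytes [49, 107, 1, 97, 31, 238, 2] = 31 6b 01 61 1f ee 02 is 7 bytes > B = 4, so hash it first: H(key) = 0d, then zero-pad to 4 bytes: K' = 0d 00 00 00.
K' ⊕ ipad = 3b 36 36 36; K' ⊕ opad = 51 5c 5c 5c.
Inner hash: sum = 59+54+54+54+102+112+111 = 546; mod 256 = 34 → 22.
Outer hash (recomputed tag): sum = 81+92+92+92+34 = 391; mod 256 = 135 → 87.
Recomputed tag = 87; claimed = 87 → match.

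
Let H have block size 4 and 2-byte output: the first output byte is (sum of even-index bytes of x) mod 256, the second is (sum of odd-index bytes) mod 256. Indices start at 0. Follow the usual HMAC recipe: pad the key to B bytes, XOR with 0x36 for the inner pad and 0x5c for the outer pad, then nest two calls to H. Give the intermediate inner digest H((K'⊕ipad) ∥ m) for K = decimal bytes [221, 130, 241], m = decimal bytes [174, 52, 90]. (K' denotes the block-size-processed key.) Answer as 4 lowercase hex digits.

ba1e

Key decimal bytes [221, 130, 241] = dd 82 f1 is 3 bytes ≤ B = 4; zero-pad to 4 bytes: K' = dd 82 f1 00.
K' ⊕ ipad = eb b4 c7 36.
Inner input = eb b4 c7 36 ∥ ae 34 5a.
Inner hash: even-index sum = 698 mod 256 = 186; odd-index sum = 286 mod 256 = 30 → ba 1e.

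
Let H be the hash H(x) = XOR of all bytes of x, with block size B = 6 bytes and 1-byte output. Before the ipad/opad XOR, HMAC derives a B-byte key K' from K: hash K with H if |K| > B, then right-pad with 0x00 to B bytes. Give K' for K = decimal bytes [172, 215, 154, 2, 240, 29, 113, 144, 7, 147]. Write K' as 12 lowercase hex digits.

|K| = 10 > B = 6, so first hash the key.
H(K): XOR ac⊕d7⊕9a⊕02⊕f0⊕1d⊕71⊕90⊕07⊕93 = 7b.
Zero-pad H(K) = 7b to 6 bytes: K' = 7b 00 00 00 00 00.

7b0000000000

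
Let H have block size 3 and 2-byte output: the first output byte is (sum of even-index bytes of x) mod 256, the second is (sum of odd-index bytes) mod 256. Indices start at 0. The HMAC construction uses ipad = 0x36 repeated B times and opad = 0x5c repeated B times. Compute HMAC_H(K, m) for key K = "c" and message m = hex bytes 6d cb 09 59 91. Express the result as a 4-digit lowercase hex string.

d80b

Key "c" = 63 is 1 byte ≤ B = 3; zero-pad to 3 bytes: K' = 63 00 00.
K' ⊕ ipad = 55 36 36.  K' ⊕ opad = 3f 5c 5c.
Inner input = (K'⊕ipad) ∥ m = 55 36 36 ∥ 6d cb 09 59 91.
Inner hash: even-index sum = 431 mod 256 = 175; odd-index sum = 317 mod 256 = 61 → af 3d.
Outer input = (K'⊕opad) ∥ inner = 3f 5c 5c ∥ af 3d.
Outer hash (tag): even-index sum = 216 mod 256 = 216; odd-index sum = 267 mod 256 = 11 → d8 0b.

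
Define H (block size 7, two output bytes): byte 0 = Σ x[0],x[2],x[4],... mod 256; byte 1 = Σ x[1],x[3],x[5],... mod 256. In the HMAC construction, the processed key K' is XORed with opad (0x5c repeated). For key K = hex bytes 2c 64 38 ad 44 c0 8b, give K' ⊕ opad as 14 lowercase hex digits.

703864f1189cd7

Key hex bytes 2c 64 38 ad 44 c0 8b is exactly B = 7 bytes: K' = 2c 64 38 ad 44 c0 8b.
XOR each byte with 0x5c: 2c⊕5c=70, 64⊕5c=38, 38⊕5c=64, ad⊕5c=f1, 44⊕5c=18, c0⊕5c=9c, 8b⊕5c=d7.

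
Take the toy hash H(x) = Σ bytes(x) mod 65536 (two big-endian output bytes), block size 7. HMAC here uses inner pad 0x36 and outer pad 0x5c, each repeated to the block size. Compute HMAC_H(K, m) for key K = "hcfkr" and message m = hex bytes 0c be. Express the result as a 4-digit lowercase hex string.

02a6

Key "hcfkr" = 68 63 66 6b 72 is 5 bytes ≤ B = 7; zero-pad to 7 bytes: K' = 68 63 66 6b 72 00 00.
K' ⊕ ipad = 5e 55 50 5d 44 36 36.  K' ⊕ opad = 34 3f 3a 37 2e 5c 5c.
Inner input = (K'⊕ipad) ∥ m = 5e 55 50 5d 44 36 36 ∥ 0c be.
Inner hash: sum = 94+85+80+93+68+54+54+12+190 = 730 → 02 da.
Outer input = (K'⊕opad) ∥ inner = 34 3f 3a 37 2e 5c 5c ∥ 02 da.
Outer hash (tag): sum = 52+63+58+55+46+92+92+2+218 = 678 → 02 a6.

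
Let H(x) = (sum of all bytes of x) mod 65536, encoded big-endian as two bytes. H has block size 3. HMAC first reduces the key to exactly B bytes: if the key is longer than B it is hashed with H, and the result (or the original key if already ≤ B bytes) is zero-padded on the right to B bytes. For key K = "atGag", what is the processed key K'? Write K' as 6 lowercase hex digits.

|K| = 5 > B = 3, so first hash the key.
H(K): sum = 97+116+71+97+103 = 484 → 01 e4.
Zero-pad H(K) = 01 e4 to 3 bytes: K' = 01 e4 00.

01e400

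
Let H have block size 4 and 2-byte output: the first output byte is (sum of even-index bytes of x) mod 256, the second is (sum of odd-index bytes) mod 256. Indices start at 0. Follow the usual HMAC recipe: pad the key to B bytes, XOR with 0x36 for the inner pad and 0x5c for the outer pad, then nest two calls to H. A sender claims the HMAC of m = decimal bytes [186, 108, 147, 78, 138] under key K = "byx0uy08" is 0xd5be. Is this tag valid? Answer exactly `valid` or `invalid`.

Key "byx0uy08" = 62 79 78 30 75 79 30 38 is 8 bytes > B = 4, so hash it first: H(key) = 7f 5a, then zero-pad to 4 bytes: K' = 7f 5a 00 00.
K' ⊕ ipad = 49 6c 36 36; K' ⊕ opad = 23 06 5c 5c.
Inner hash: even-index sum = 598 mod 256 = 86; odd-index sum = 348 mod 256 = 92 → 56 5c.
Outer hash (recomputed tag): even-index sum = 213 mod 256 = 213; odd-index sum = 190 mod 256 = 190 → d5 be.
Recomputed tag = d5be; claimed = d5be → match.

valid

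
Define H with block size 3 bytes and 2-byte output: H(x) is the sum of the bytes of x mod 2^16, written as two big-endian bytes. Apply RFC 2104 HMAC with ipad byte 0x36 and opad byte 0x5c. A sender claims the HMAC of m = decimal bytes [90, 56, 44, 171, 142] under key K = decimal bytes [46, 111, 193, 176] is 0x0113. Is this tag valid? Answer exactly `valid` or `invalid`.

Key decimal bytes [46, 111, 193, 176] = 2e 6f c1 b0 is 4 bytes > B = 3, so hash it first: H(key) = 02 0e, then zero-pad to 3 bytes: K' = 02 0e 00.
K' ⊕ ipad = 34 38 36; K' ⊕ opad = 5e 52 5c.
Inner hash: sum = 52+56+54+90+56+44+171+142 = 665 → 02 99.
Outer hash (recomputed tag): sum = 94+82+92+2+153 = 423 → 01 a7.
Recomputed tag = 01a7; claimed = 0113 → mismatch.

invalid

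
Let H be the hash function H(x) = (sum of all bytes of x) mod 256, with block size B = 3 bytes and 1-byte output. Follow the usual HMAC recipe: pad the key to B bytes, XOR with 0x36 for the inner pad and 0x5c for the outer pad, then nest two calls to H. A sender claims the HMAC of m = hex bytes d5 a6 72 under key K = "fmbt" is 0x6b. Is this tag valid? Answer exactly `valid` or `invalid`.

invalid

Key "fmbt" = 66 6d 62 74 is 4 bytes > B = 3, so hash it first: H(key) = a9, then zero-pad to 3 bytes: K' = a9 00 00.
K' ⊕ ipad = 9f 36 36; K' ⊕ opad = f5 5c 5c.
Inner hash: sum = 159+54+54+213+166+114 = 760; mod 256 = 248 → f8.
Outer hash (recomputed tag): sum = 245+92+92+248 = 677; mod 256 = 165 → a5.
Recomputed tag = a5; claimed = 6b → mismatch.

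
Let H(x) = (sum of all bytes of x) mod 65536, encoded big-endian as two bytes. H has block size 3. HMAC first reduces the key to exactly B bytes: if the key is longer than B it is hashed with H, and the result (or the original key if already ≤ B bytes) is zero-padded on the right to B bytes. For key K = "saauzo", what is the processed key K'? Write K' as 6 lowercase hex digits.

029300

|K| = 6 > B = 3, so first hash the key.
H(K): sum = 115+97+97+117+122+111 = 659 → 02 93.
Zero-pad H(K) = 02 93 to 3 bytes: K' = 02 93 00.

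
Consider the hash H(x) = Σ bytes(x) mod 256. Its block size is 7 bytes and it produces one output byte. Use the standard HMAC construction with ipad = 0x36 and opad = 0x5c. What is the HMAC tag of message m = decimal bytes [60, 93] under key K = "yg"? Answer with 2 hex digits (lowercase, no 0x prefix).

Key "yg" = 79 67 is 2 bytes ≤ B = 7; zero-pad to 7 bytes: K' = 79 67 00 00 00 00 00.
K' ⊕ ipad = 4f 51 36 36 36 36 36.  K' ⊕ opad = 25 3b 5c 5c 5c 5c 5c.
Inner input = (K'⊕ipad) ∥ m = 4f 51 36 36 36 36 36 ∥ 3c 5d.
Inner hash: sum = 79+81+54+54+54+54+54+60+93 = 583; mod 256 = 71 → 47.
Outer input = (K'⊕opad) ∥ inner = 25 3b 5c 5c 5c 5c 5c ∥ 47.
Outer hash (tag): sum = 37+59+92+92+92+92+92+71 = 627; mod 256 = 115 → 73.

73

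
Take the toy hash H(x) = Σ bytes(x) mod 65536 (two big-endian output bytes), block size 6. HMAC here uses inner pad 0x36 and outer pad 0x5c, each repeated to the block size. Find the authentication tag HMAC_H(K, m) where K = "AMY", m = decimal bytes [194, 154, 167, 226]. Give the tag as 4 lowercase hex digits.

0233

Key "AMY" = 41 4d 59 is 3 bytes ≤ B = 6; zero-pad to 6 bytes: K' = 41 4d 59 00 00 00.
K' ⊕ ipad = 77 7b 6f 36 36 36.  K' ⊕ opad = 1d 11 05 5c 5c 5c.
Inner input = (K'⊕ipad) ∥ m = 77 7b 6f 36 36 36 ∥ c2 9a a7 e2.
Inner hash: sum = 119+123+111+54+54+54+194+154+167+226 = 1256 → 04 e8.
Outer input = (K'⊕opad) ∥ inner = 1d 11 05 5c 5c 5c ∥ 04 e8.
Outer hash (tag): sum = 29+17+5+92+92+92+4+232 = 563 → 02 33.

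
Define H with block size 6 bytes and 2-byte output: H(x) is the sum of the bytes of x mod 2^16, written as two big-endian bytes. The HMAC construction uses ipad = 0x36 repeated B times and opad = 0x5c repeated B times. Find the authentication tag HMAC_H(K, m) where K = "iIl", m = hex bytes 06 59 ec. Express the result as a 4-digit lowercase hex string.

Key "iIl" = 69 49 6c is 3 bytes ≤ B = 6; zero-pad to 6 bytes: K' = 69 49 6c 00 00 00.
K' ⊕ ipad = 5f 7f 5a 36 36 36.  K' ⊕ opad = 35 15 30 5c 5c 5c.
Inner input = (K'⊕ipad) ∥ m = 5f 7f 5a 36 36 36 ∥ 06 59 ec.
Inner hash: sum = 95+127+90+54+54+54+6+89+236 = 805 → 03 25.
Outer input = (K'⊕opad) ∥ inner = 35 15 30 5c 5c 5c ∥ 03 25.
Outer hash (tag): sum = 53+21+48+92+92+92+3+37 = 438 → 01 b6.

01b6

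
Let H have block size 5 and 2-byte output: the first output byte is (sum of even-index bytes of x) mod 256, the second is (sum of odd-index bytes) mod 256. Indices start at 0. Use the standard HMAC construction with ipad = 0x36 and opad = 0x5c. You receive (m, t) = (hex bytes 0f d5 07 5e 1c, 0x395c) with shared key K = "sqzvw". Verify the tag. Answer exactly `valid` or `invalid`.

valid

Key "sqzvw" = 73 71 7a 76 77 is exactly B = 5 bytes: K' = 73 71 7a 76 77.
K' ⊕ ipad = 45 47 4c 40 41; K' ⊕ opad = 2f 2d 26 2a 2b.
Inner hash: even-index sum = 517 mod 256 = 5; odd-index sum = 185 mod 256 = 185 → 05 b9.
Outer hash (recomputed tag): even-index sum = 313 mod 256 = 57; odd-index sum = 92 mod 256 = 92 → 39 5c.
Recomputed tag = 395c; claimed = 395c → match.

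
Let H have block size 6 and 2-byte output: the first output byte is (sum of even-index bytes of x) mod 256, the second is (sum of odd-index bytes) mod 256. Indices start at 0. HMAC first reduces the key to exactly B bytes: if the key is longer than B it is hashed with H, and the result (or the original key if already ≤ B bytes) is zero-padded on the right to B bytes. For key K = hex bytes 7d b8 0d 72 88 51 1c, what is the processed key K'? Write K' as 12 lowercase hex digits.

|K| = 7 > B = 6, so first hash the key.
H(K): even-index sum = 302 mod 256 = 46; odd-index sum = 379 mod 256 = 123 → 2e 7b.
Zero-pad H(K) = 2e 7b to 6 bytes: K' = 2e 7b 00 00 00 00.

2e7b00000000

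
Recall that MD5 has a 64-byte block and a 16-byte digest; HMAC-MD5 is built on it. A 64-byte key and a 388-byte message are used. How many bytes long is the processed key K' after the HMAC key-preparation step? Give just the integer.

Key is 64 ≤ 64 bytes, zero-padded: |K'| = 64.

64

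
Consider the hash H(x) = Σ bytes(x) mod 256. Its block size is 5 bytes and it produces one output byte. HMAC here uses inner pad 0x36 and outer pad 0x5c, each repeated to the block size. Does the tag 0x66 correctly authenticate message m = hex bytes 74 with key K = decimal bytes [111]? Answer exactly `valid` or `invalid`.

invalid

Key decimal bytes [111] = 6f is 1 byte ≤ B = 5; zero-pad to 5 bytes: K' = 6f 00 00 00 00.
K' ⊕ ipad = 59 36 36 36 36; K' ⊕ opad = 33 5c 5c 5c 5c.
Inner hash: sum = 89+54+54+54+54+116 = 421; mod 256 = 165 → a5.
Outer hash (recomputed tag): sum = 51+92+92+92+92+165 = 584; mod 256 = 72 → 48.
Recomputed tag = 48; claimed = 66 → mismatch.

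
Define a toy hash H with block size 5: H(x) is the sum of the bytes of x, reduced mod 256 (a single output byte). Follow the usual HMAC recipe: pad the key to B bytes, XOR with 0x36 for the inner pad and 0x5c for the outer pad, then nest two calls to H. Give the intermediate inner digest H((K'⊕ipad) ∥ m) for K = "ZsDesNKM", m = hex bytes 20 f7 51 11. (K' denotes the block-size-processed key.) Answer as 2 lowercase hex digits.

4a

Key "ZsDesNKM" = 5a 73 44 65 73 4e 4b 4d is 8 bytes > B = 5, so hash it first: H(key) = cf, then zero-pad to 5 bytes: K' = cf 00 00 00 00.
K' ⊕ ipad = f9 36 36 36 36.
Inner input = f9 36 36 36 36 ∥ 20 f7 51 11.
Inner hash: sum = 249+54+54+54+54+32+247+81+17 = 842; mod 256 = 74 → 4a.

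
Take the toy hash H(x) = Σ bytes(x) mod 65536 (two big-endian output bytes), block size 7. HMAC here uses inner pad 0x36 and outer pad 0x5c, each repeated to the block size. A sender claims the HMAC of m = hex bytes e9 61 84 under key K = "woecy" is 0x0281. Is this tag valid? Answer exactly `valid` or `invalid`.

valid

Key "woecy" = 77 6f 65 63 79 is 5 bytes ≤ B = 7; zero-pad to 7 bytes: K' = 77 6f 65 63 79 00 00.
K' ⊕ ipad = 41 59 53 55 4f 36 36; K' ⊕ opad = 2b 33 39 3f 25 5c 5c.
Inner hash: sum = 65+89+83+85+79+54+54+233+97+132 = 971 → 03 cb.
Outer hash (recomputed tag): sum = 43+51+57+63+37+92+92+3+203 = 641 → 02 81.
Recomputed tag = 0281; claimed = 0281 → match.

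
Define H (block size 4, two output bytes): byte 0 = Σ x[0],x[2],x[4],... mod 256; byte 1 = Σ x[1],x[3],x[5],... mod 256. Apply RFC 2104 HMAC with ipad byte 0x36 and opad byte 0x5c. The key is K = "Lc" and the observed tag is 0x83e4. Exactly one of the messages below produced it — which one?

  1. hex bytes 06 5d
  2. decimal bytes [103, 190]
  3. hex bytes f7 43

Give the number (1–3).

2

Key "Lc" = 4c 63 is 2 bytes ≤ B = 4; zero-pad to 4 bytes: K' = 4c 63 00 00.
K' ⊕ ipad = 7a 55 36 36; K' ⊕ opad = 10 3f 5c 5c.
m1: inner = H(7a 55 36 36 06 5d) = b6 e8; tag = H(10 3f 5c 5c b6 e8) = 2283
m2: inner = H(7a 55 36 36 67 be) = 17 49; tag = H(10 3f 5c 5c 17 49) = 83e4 ← matches
m3: inner = H(7a 55 36 36 f7 43) = a7 ce; tag = H(10 3f 5c 5c a7 ce) = 1369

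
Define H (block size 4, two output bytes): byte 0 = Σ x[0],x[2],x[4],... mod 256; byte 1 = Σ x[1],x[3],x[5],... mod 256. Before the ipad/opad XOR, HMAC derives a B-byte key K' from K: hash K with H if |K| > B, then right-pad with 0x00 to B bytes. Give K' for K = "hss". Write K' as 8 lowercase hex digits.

68737300

Key "hss" = 68 73 73 is 3 bytes ≤ B = 4; zero-pad to 4 bytes: K' = 68 73 73 00.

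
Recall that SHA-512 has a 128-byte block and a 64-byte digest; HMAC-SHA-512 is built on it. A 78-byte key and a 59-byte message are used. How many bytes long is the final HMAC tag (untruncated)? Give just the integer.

The tag is one SHA-512 digest: 64 bytes.

64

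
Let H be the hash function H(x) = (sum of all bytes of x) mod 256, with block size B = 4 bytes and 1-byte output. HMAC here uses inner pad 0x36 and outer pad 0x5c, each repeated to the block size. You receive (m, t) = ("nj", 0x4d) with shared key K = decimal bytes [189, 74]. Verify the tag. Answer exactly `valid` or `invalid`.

Key decimal bytes [189, 74] = bd 4a is 2 bytes ≤ B = 4; zero-pad to 4 bytes: K' = bd 4a 00 00.
K' ⊕ ipad = 8b 7c 36 36; K' ⊕ opad = e1 16 5c 5c.
Inner hash: sum = 139+124+54+54+110+106 = 587; mod 256 = 75 → 4b.
Outer hash (recomputed tag): sum = 225+22+92+92+75 = 506; mod 256 = 250 → fa.
Recomputed tag = fa; claimed = 4d → mismatch.

invalid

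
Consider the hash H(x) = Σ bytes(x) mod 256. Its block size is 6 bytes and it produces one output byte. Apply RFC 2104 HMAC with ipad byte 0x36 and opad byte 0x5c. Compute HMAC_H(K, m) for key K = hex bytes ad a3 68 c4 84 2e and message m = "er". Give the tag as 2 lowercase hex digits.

Key hex bytes ad a3 68 c4 84 2e is exactly B = 6 bytes: K' = ad a3 68 c4 84 2e.
K' ⊕ ipad = 9b 95 5e f2 b2 18.  K' ⊕ opad = f1 ff 34 98 d8 72.
Inner input = (K'⊕ipad) ∥ m = 9b 95 5e f2 b2 18 ∥ 65 72.
Inner hash: sum = 155+149+94+242+178+24+101+114 = 1057; mod 256 = 33 → 21.
Outer input = (K'⊕opad) ∥ inner = f1 ff 34 98 d8 72 ∥ 21.
Outer hash (tag): sum = 241+255+52+152+216+114+33 = 1063; mod 256 = 39 → 27.

27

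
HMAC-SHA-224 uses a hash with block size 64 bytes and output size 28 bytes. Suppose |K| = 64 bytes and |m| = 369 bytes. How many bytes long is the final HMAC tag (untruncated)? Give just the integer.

The tag is one SHA-224 digest: 28 bytes.

28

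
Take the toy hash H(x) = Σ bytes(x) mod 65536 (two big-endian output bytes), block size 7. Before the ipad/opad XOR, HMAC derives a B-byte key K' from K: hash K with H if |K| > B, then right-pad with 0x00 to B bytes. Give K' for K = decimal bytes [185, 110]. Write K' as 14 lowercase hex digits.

b96e0000000000

Key decimal bytes [185, 110] = b9 6e is 2 bytes ≤ B = 7; zero-pad to 7 bytes: K' = b9 6e 00 00 00 00 00.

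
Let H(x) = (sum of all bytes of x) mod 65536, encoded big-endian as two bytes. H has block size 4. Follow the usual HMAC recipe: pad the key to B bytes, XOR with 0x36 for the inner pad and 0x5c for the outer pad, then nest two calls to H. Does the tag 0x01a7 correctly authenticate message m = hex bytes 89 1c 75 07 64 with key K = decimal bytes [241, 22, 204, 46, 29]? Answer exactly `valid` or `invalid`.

valid

Key decimal bytes [241, 22, 204, 46, 29] = f1 16 cc 2e 1d is 5 bytes > B = 4, so hash it first: H(key) = 02 1e, then zero-pad to 4 bytes: K' = 02 1e 00 00.
K' ⊕ ipad = 34 28 36 36; K' ⊕ opad = 5e 42 5c 5c.
Inner hash: sum = 52+40+54+54+137+28+117+7+100 = 589 → 02 4d.
Outer hash (recomputed tag): sum = 94+66+92+92+2+77 = 423 → 01 a7.
Recomputed tag = 01a7; claimed = 01a7 → match.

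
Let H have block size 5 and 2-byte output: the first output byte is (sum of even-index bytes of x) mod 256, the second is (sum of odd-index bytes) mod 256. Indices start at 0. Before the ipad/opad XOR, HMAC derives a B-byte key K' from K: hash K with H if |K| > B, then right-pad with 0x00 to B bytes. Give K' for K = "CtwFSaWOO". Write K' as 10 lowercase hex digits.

|K| = 9 > B = 5, so first hash the key.
H(K): even-index sum = 435 mod 256 = 179; odd-index sum = 362 mod 256 = 106 → b3 6a.
Zero-pad H(K) = b3 6a to 5 bytes: K' = b3 6a 00 00 00.

b36a000000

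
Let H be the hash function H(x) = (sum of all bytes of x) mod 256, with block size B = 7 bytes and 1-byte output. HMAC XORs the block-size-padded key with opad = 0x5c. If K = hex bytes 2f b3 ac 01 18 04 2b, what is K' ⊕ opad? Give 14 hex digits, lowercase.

Key hex bytes 2f b3 ac 01 18 04 2b is exactly B = 7 bytes: K' = 2f b3 ac 01 18 04 2b.
XOR each byte with 0x5c: 2f⊕5c=73, b3⊕5c=ef, ac⊕5c=f0, 01⊕5c=5d, 18⊕5c=44, 04⊕5c=58, 2b⊕5c=77.

73eff05d445877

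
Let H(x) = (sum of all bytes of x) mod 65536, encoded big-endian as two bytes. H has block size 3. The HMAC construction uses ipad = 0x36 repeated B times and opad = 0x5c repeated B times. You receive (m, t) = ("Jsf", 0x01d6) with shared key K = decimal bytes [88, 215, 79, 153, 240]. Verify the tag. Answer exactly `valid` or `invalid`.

Key decimal bytes [88, 215, 79, 153, 240] = 58 d7 4f 99 f0 is 5 bytes > B = 3, so hash it first: H(key) = 03 07, then zero-pad to 3 bytes: K' = 03 07 00.
K' ⊕ ipad = 35 31 36; K' ⊕ opad = 5f 5b 5c.
Inner hash: sum = 53+49+54+74+115+102 = 447 → 01 bf.
Outer hash (recomputed tag): sum = 95+91+92+1+191 = 470 → 01 d6.
Recomputed tag = 01d6; claimed = 01d6 → match.

valid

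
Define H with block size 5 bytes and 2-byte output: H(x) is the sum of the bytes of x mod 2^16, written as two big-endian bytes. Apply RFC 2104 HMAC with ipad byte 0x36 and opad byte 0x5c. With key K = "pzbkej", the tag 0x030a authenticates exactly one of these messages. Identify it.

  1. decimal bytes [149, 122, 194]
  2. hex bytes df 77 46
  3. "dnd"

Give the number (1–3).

3

Key "pzbkej" = 70 7a 62 6b 65 6a is 6 bytes > B = 5, so hash it first: H(key) = 02 86, then zero-pad to 5 bytes: K' = 02 86 00 00 00.
K' ⊕ ipad = 34 b0 36 36 36; K' ⊕ opad = 5e da 5c 5c 5c.
m1: inner = H(34 b0 36 36 36 95 7a c2) = 03 57; tag = H(5e da 5c 5c 5c 03 57) = 02a6
m2: inner = H(34 b0 36 36 36 df 77 46) = 03 22; tag = H(5e da 5c 5c 5c 03 22) = 0271
m3: inner = H(34 b0 36 36 36 64 6e 64) = 02 bc; tag = H(5e da 5c 5c 5c 02 bc) = 030a ← matches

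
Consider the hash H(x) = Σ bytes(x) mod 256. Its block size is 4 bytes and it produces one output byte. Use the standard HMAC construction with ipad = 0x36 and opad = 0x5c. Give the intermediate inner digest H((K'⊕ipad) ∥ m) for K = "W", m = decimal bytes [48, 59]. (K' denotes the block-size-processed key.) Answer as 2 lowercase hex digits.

6e

Key "W" = 57 is 1 byte ≤ B = 4; zero-pad to 4 bytes: K' = 57 00 00 00.
K' ⊕ ipad = 61 36 36 36.
Inner input = 61 36 36 36 ∥ 30 3b.
Inner hash: sum = 97+54+54+54+48+59 = 366; mod 256 = 110 → 6e.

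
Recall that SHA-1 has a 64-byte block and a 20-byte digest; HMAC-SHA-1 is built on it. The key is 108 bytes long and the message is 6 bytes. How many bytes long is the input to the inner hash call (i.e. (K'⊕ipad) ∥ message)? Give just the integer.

70

Key is 108 > 64 bytes, so it is hashed to 20 bytes then zero-padded to 64: |K'| = 64.
Inner input = (K'⊕ipad) ∥ m → 64 + 6 = 70 bytes.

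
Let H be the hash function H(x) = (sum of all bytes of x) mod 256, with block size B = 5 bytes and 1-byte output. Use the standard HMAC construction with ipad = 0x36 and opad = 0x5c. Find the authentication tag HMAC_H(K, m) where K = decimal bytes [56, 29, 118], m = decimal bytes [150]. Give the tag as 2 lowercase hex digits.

02

Key decimal bytes [56, 29, 118] = 38 1d 76 is 3 bytes ≤ B = 5; zero-pad to 5 bytes: K' = 38 1d 76 00 00.
K' ⊕ ipad = 0e 2b 40 36 36.  K' ⊕ opad = 64 41 2a 5c 5c.
Inner input = (K'⊕ipad) ∥ m = 0e 2b 40 36 36 ∥ 96.
Inner hash: sum = 14+43+64+54+54+150 = 379; mod 256 = 123 → 7b.
Outer input = (K'⊕opad) ∥ inner = 64 41 2a 5c 5c ∥ 7b.
Outer hash (tag): sum = 100+65+42+92+92+123 = 514; mod 256 = 2 → 02.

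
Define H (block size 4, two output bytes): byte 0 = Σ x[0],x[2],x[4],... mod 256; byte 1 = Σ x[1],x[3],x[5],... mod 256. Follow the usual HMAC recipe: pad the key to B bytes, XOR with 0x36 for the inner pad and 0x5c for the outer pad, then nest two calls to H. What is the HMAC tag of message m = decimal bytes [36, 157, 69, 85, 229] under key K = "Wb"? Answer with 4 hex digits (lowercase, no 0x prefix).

4c16

Key "Wb" = 57 62 is 2 bytes ≤ B = 4; zero-pad to 4 bytes: K' = 57 62 00 00.
K' ⊕ ipad = 61 54 36 36.  K' ⊕ opad = 0b 3e 5c 5c.
Inner input = (K'⊕ipad) ∥ m = 61 54 36 36 ∥ 24 9d 45 55 e5.
Inner hash: even-index sum = 485 mod 256 = 229; odd-index sum = 380 mod 256 = 124 → e5 7c.
Outer input = (K'⊕opad) ∥ inner = 0b 3e 5c 5c ∥ e5 7c.
Outer hash (tag): even-index sum = 332 mod 256 = 76; odd-index sum = 278 mod 256 = 22 → 4c 16.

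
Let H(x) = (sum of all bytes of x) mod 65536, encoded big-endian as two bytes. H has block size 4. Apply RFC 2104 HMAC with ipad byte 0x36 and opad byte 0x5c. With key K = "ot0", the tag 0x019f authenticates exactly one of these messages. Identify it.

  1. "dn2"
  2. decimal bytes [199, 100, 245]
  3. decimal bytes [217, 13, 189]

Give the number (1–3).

3

Key "ot0" = 6f 74 30 is 3 bytes ≤ B = 4; zero-pad to 4 bytes: K' = 6f 74 30 00.
K' ⊕ ipad = 59 42 06 36; K' ⊕ opad = 33 28 6c 5c.
m1: inner = H(59 42 06 36 64 6e 32) = 01 db; tag = H(33 28 6c 5c 01 db) = 01ff
m2: inner = H(59 42 06 36 c7 64 f5) = 02 f7; tag = H(33 28 6c 5c 02 f7) = 021c
m3: inner = H(59 42 06 36 d9 0d bd) = 02 7a; tag = H(33 28 6c 5c 02 7a) = 019f ← matches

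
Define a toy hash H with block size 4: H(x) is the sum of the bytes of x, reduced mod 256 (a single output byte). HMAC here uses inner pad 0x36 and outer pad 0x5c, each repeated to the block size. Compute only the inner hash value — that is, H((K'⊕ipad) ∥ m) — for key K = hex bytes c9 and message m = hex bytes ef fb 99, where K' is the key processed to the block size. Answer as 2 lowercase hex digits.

24

Key hex bytes c9 is 1 byte ≤ B = 4; zero-pad to 4 bytes: K' = c9 00 00 00.
K' ⊕ ipad = ff 36 36 36.
Inner input = ff 36 36 36 ∥ ef fb 99.
Inner hash: sum = 255+54+54+54+239+251+153 = 1060; mod 256 = 36 → 24.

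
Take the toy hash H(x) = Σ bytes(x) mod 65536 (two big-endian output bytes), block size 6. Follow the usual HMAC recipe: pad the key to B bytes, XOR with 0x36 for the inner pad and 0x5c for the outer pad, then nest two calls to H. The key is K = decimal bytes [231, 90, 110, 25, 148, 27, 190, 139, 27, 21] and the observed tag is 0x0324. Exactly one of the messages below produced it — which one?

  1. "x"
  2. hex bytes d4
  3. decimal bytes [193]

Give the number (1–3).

Key decimal bytes [231, 90, 110, 25, 148, 27, 190, 139, 27, 21] = e7 5a 6e 19 94 1b be 8b 1b 15 is 10 bytes > B = 6, so hash it first: H(key) = 03 f0, then zero-pad to 6 bytes: K' = 03 f0 00 00 00 00.
K' ⊕ ipad = 35 c6 36 36 36 36; K' ⊕ opad = 5f ac 5c 5c 5c 5c.
m1: inner = H(35 c6 36 36 36 36 78) = 02 4b; tag = H(5f ac 5c 5c 5c 5c 02 4b) = 02c8
m2: inner = H(35 c6 36 36 36 36 d4) = 02 a7; tag = H(5f ac 5c 5c 5c 5c 02 a7) = 0324 ← matches
m3: inner = H(35 c6 36 36 36 36 c1) = 02 94; tag = H(5f ac 5c 5c 5c 5c 02 94) = 0311

2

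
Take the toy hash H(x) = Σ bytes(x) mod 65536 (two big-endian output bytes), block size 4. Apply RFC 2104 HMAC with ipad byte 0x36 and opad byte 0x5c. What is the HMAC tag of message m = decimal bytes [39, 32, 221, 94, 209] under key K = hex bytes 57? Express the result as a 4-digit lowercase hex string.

0178

Key hex bytes 57 is 1 byte ≤ B = 4; zero-pad to 4 bytes: K' = 57 00 00 00.
K' ⊕ ipad = 61 36 36 36.  K' ⊕ opad = 0b 5c 5c 5c.
Inner input = (K'⊕ipad) ∥ m = 61 36 36 36 ∥ 27 20 dd 5e d1.
Inner hash: sum = 97+54+54+54+39+32+221+94+209 = 854 → 03 56.
Outer input = (K'⊕opad) ∥ inner = 0b 5c 5c 5c ∥ 03 56.
Outer hash (tag): sum = 11+92+92+92+3+86 = 376 → 01 78.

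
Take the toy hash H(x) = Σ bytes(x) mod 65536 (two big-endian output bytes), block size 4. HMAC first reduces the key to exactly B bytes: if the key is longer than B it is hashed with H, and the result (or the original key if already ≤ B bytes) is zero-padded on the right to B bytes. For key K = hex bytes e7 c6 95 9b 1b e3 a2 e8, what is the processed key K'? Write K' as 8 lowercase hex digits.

|K| = 8 > B = 4, so first hash the key.
H(K): sum = 231+198+149+155+27+227+162+232 = 1381 → 05 65.
Zero-pad H(K) = 05 65 to 4 bytes: K' = 05 65 00 00.

05650000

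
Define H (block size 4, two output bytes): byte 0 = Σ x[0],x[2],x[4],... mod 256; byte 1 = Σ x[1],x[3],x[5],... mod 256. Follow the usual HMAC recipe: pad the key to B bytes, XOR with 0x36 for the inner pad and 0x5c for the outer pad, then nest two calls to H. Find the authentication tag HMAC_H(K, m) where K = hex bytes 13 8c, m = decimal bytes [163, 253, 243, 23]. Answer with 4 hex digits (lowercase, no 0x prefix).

9c30

Key hex bytes 13 8c is 2 bytes ≤ B = 4; zero-pad to 4 bytes: K' = 13 8c 00 00.
K' ⊕ ipad = 25 ba 36 36.  K' ⊕ opad = 4f d0 5c 5c.
Inner input = (K'⊕ipad) ∥ m = 25 ba 36 36 ∥ a3 fd f3 17.
Inner hash: even-index sum = 497 mod 256 = 241; odd-index sum = 516 mod 256 = 4 → f1 04.
Outer input = (K'⊕opad) ∥ inner = 4f d0 5c 5c ∥ f1 04.
Outer hash (tag): even-index sum = 412 mod 256 = 156; odd-index sum = 304 mod 256 = 48 → 9c 30.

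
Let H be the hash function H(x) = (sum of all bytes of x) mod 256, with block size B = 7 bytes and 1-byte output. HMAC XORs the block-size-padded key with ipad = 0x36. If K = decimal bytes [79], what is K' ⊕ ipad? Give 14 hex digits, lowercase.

79363636363636

Key decimal bytes [79] = 4f is 1 byte ≤ B = 7; zero-pad to 7 bytes: K' = 4f 00 00 00 00 00 00.
XOR each byte with 0x36: 4f⊕36=79, 00⊕36=36, 00⊕36=36, 00⊕36=36, 00⊕36=36, 00⊕36=36, 00⊕36=36.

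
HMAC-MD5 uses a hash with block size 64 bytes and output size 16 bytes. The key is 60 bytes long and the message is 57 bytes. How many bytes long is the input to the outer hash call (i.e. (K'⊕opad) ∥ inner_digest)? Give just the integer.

80

Key is 60 ≤ 64 bytes, zero-padded: |K'| = 64.
Outer input = (K'⊕opad) ∥ H(inner) → 64 + 16 = 80 bytes.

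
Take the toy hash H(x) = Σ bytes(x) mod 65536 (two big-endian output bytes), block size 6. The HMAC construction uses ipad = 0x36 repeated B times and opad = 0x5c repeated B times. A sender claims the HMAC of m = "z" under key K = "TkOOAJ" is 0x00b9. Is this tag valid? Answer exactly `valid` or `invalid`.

valid

Key "TkOOAJ" = 54 6b 4f 4f 41 4a is exactly B = 6 bytes: K' = 54 6b 4f 4f 41 4a.
K' ⊕ ipad = 62 5d 79 79 77 7c; K' ⊕ opad = 08 37 13 13 1d 16.
Inner hash: sum = 98+93+121+121+119+124+122 = 798 → 03 1e.
Outer hash (recomputed tag): sum = 8+55+19+19+29+22+3+30 = 185 → 00 b9.
Recomputed tag = 00b9; claimed = 00b9 → match.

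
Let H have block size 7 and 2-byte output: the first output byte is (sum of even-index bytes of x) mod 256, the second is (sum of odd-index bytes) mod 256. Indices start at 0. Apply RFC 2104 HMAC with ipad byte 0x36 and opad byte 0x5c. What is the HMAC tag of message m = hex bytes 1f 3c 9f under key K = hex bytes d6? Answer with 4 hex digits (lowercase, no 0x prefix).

fed2

Key hex bytes d6 is 1 byte ≤ B = 7; zero-pad to 7 bytes: K' = d6 00 00 00 00 00 00.
K' ⊕ ipad = e0 36 36 36 36 36 36.  K' ⊕ opad = 8a 5c 5c 5c 5c 5c 5c.
Inner input = (K'⊕ipad) ∥ m = e0 36 36 36 36 36 36 ∥ 1f 3c 9f.
Inner hash: even-index sum = 446 mod 256 = 190; odd-index sum = 352 mod 256 = 96 → be 60.
Outer input = (K'⊕opad) ∥ inner = 8a 5c 5c 5c 5c 5c 5c ∥ be 60.
Outer hash (tag): even-index sum = 510 mod 256 = 254; odd-index sum = 466 mod 256 = 210 → fe d2.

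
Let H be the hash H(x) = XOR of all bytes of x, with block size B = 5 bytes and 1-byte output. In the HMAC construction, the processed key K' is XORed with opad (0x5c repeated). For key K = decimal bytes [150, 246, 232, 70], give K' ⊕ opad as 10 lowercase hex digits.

Key decimal bytes [150, 246, 232, 70] = 96 f6 e8 46 is 4 bytes ≤ B = 5; zero-pad to 5 bytes: K' = 96 f6 e8 46 00.
XOR each byte with 0x5c: 96⊕5c=ca, f6⊕5c=aa, e8⊕5c=b4, 46⊕5c=1a, 00⊕5c=5c.

caaab41a5c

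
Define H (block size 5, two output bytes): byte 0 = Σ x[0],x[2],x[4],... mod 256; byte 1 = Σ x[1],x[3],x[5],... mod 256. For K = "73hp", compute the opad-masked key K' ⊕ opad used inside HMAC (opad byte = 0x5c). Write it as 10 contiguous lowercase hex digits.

Key "73hp" = 37 33 68 70 is 4 bytes ≤ B = 5; zero-pad to 5 bytes: K' = 37 33 68 70 00.
XOR each byte with 0x5c: 37⊕5c=6b, 33⊕5c=6f, 68⊕5c=34, 70⊕5c=2c, 00⊕5c=5c.

6b6f342c5c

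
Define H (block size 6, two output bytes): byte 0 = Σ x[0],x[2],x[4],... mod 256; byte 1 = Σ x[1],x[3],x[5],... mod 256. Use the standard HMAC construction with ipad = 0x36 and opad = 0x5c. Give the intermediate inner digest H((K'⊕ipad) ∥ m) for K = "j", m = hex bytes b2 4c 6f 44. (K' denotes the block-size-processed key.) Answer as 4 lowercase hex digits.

Key "j" = 6a is 1 byte ≤ B = 6; zero-pad to 6 bytes: K' = 6a 00 00 00 00 00.
K' ⊕ ipad = 5c 36 36 36 36 36.
Inner input = 5c 36 36 36 36 36 ∥ b2 4c 6f 44.
Inner hash: even-index sum = 489 mod 256 = 233; odd-index sum = 306 mod 256 = 50 → e9 32.

e932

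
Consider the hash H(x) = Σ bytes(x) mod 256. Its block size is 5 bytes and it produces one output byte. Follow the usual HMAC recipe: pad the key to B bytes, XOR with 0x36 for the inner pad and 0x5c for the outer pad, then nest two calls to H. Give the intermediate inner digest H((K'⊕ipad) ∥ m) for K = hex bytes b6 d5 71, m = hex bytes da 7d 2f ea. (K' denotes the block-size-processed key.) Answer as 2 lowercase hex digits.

Key hex bytes b6 d5 71 is 3 bytes ≤ B = 5; zero-pad to 5 bytes: K' = b6 d5 71 00 00.
K' ⊕ ipad = 80 e3 47 36 36.
Inner input = 80 e3 47 36 36 ∥ da 7d 2f ea.
Inner hash: sum = 128+227+71+54+54+218+125+47+234 = 1158; mod 256 = 134 → 86.

86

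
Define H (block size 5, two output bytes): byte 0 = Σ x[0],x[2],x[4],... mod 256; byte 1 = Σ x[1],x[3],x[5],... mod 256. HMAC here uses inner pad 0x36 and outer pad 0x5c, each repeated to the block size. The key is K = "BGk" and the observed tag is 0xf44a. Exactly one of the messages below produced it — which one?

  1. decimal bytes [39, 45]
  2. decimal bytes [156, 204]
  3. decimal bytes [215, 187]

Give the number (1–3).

2

Key "BGk" = 42 47 6b is 3 bytes ≤ B = 5; zero-pad to 5 bytes: K' = 42 47 6b 00 00.
K' ⊕ ipad = 74 71 5d 36 36; K' ⊕ opad = 1e 1b 37 5c 5c.
m1: inner = H(74 71 5d 36 36 27 2d) = 34 ce; tag = H(1e 1b 37 5c 5c 34 ce) = 7fab
m2: inner = H(74 71 5d 36 36 9c cc) = d3 43; tag = H(1e 1b 37 5c 5c d3 43) = f44a ← matches
m3: inner = H(74 71 5d 36 36 d7 bb) = c2 7e; tag = H(1e 1b 37 5c 5c c2 7e) = 2f39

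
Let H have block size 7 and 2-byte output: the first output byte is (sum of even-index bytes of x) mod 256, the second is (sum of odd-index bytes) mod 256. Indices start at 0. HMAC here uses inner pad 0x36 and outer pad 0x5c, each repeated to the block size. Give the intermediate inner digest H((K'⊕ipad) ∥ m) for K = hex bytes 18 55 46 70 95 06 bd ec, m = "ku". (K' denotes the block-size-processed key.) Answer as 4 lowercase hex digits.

9d58

Key hex bytes 18 55 46 70 95 06 bd ec is 8 bytes > B = 7, so hash it first: H(key) = b0 b7, then zero-pad to 7 bytes: K' = b0 b7 00 00 00 00 00.
K' ⊕ ipad = 86 81 36 36 36 36 36.
Inner input = 86 81 36 36 36 36 36 ∥ 6b 75.
Inner hash: even-index sum = 413 mod 256 = 157; odd-index sum = 344 mod 256 = 88 → 9d 58.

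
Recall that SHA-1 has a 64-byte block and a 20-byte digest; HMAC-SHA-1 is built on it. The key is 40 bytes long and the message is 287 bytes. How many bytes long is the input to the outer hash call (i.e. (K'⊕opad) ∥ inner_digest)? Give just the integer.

Key is 40 ≤ 64 bytes, zero-padded: |K'| = 64.
Outer input = (K'⊕opad) ∥ H(inner) → 64 + 20 = 84 bytes.

84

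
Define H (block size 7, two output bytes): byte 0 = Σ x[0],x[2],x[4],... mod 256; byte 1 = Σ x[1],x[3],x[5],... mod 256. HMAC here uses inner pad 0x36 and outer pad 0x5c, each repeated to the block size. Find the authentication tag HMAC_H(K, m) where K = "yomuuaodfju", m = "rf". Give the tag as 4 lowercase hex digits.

Key "yomuuaodfju" = 79 6f 6d 75 75 61 6f 64 66 6a 75 is 11 bytes > B = 7, so hash it first: H(key) = a5 13, then zero-pad to 7 bytes: K' = a5 13 00 00 00 00 00.
K' ⊕ ipad = 93 25 36 36 36 36 36.  K' ⊕ opad = f9 4f 5c 5c 5c 5c 5c.
Inner input = (K'⊕ipad) ∥ m = 93 25 36 36 36 36 36 ∥ 72 66.
Inner hash: even-index sum = 411 mod 256 = 155; odd-index sum = 259 mod 256 = 3 → 9b 03.
Outer input = (K'⊕opad) ∥ inner = f9 4f 5c 5c 5c 5c 5c ∥ 9b 03.
Outer hash (tag): even-index sum = 528 mod 256 = 16; odd-index sum = 418 mod 256 = 162 → 10 a2.

10a2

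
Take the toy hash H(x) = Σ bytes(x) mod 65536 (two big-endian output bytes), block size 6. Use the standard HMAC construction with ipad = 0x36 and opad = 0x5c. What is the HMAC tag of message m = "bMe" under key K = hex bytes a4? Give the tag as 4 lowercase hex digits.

Key hex bytes a4 is 1 byte ≤ B = 6; zero-pad to 6 bytes: K' = a4 00 00 00 00 00.
K' ⊕ ipad = 92 36 36 36 36 36.  K' ⊕ opad = f8 5c 5c 5c 5c 5c.
Inner input = (K'⊕ipad) ∥ m = 92 36 36 36 36 36 ∥ 62 4d 65.
Inner hash: sum = 146+54+54+54+54+54+98+77+101 = 692 → 02 b4.
Outer input = (K'⊕opad) ∥ inner = f8 5c 5c 5c 5c 5c ∥ 02 b4.
Outer hash (tag): sum = 248+92+92+92+92+92+2+180 = 890 → 03 7a.

037a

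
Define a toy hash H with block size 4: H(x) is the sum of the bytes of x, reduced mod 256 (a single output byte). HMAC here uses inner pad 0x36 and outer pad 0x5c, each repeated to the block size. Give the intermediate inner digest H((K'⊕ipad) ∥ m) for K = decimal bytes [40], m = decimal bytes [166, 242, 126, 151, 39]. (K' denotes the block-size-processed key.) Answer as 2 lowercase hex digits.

Key decimal bytes [40] = 28 is 1 byte ≤ B = 4; zero-pad to 4 bytes: K' = 28 00 00 00.
K' ⊕ ipad = 1e 36 36 36.
Inner input = 1e 36 36 36 ∥ a6 f2 7e 97 27.
Inner hash: sum = 30+54+54+54+166+242+126+151+39 = 916; mod 256 = 148 → 94.

94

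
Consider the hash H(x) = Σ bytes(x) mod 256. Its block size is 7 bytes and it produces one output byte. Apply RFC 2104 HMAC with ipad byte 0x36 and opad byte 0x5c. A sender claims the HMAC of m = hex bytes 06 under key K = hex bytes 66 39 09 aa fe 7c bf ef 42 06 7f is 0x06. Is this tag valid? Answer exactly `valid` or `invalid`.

Key hex bytes 66 39 09 aa fe 7c bf ef 42 06 7f is 11 bytes > B = 7, so hash it first: H(key) = 41, then zero-pad to 7 bytes: K' = 41 00 00 00 00 00 00.
K' ⊕ ipad = 77 36 36 36 36 36 36; K' ⊕ opad = 1d 5c 5c 5c 5c 5c 5c.
Inner hash: sum = 119+54+54+54+54+54+54+6 = 449; mod 256 = 193 → c1.
Outer hash (recomputed tag): sum = 29+92+92+92+92+92+92+193 = 774; mod 256 = 6 → 06.
Recomputed tag = 06; claimed = 06 → match.

valid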